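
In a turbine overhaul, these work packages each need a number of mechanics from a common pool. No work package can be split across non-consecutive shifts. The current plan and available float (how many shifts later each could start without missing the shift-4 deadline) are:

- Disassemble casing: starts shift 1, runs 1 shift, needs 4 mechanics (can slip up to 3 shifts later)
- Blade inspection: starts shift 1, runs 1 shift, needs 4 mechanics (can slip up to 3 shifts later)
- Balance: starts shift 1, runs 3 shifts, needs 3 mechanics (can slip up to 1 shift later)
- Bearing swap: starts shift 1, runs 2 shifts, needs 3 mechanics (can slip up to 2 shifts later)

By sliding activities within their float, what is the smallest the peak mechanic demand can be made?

7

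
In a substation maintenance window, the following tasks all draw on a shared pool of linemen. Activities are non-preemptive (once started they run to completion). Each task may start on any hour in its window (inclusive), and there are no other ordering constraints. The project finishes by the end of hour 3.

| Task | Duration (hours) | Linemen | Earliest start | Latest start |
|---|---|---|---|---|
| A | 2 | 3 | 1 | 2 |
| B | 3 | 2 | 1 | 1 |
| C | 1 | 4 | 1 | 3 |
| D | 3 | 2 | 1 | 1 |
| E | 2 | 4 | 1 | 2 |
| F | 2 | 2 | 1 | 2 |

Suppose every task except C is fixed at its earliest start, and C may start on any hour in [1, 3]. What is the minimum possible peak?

C@1: h1:17  h2:13  h3:4 → peak 17
C@2: h1:13  h2:17  h3:4 → peak 17
C@3: h1:13  h2:13  h3:8 → peak 13
Best is C@3, peak 13.

13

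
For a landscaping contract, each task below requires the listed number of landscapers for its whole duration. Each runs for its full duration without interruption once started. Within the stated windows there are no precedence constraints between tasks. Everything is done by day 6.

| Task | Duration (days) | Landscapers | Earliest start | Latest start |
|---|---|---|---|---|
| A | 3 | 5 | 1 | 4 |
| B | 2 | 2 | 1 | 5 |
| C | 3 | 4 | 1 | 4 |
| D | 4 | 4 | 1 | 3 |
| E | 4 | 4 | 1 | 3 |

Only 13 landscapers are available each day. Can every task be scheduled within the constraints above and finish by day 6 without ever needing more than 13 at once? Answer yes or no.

yes

Schedule A@1, B@1, C@4, D@1, E@3: d1:11  d2:11  d3:13  d4:12  d5:8  d6:8 — peak 13 ≤ 13.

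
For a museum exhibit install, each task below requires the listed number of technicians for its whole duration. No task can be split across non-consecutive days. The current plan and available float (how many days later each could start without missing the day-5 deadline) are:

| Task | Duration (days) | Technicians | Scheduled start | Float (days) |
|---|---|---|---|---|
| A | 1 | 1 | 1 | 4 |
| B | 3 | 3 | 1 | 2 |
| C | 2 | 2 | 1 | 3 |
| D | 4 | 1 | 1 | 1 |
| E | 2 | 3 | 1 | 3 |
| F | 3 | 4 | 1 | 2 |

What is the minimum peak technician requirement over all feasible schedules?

8

Early-start (A@1, B@1, C@1, D@1, E@1, F@1) gives peak 14: d1:14  d2:13  d3:8  d4:1  d5:0.
Shift E→4, F→3.
Schedule A@1, B@1, C@1, D@1, E@4, F@3: d1:7  d2:6  d3:8  d4:8  d5:7 — peak 8.
Total technician-days = 36 over 5 days ⇒ peak ≥ ⌈36/5⌉ = 8, so 8 is optimal.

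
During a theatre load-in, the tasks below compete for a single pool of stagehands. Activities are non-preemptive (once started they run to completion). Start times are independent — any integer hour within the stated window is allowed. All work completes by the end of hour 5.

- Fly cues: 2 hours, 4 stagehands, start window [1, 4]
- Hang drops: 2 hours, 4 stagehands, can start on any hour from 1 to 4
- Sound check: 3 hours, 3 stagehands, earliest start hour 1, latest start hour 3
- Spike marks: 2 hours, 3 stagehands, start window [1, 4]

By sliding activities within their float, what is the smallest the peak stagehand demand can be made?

7

Early-start (Fly cues@1, Hang drops@1, Sound check@1, Spike marks@1) gives peak 14: h1:14  h2:14  h3:3  h4:0  h5:0.
Shift Hang drops→3, Spike marks→4.
Schedule Fly cues@1, Hang drops@3, Sound check@1, Spike marks@4: h1:7  h2:7  h3:7  h4:7  h5:3 — peak 7.
Total stagehand-hours = 31 over 5 hours ⇒ peak ≥ ⌈31/5⌉ = 7, so 7 is optimal.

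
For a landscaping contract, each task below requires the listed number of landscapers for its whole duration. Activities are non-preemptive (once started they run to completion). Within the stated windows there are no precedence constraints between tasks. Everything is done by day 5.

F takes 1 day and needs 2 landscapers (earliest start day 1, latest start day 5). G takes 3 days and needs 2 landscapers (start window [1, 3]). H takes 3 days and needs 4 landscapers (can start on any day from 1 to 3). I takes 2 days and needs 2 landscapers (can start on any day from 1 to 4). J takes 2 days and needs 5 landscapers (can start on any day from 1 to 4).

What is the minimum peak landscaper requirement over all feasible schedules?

Early-start (F@1, G@1, H@1, I@1, J@1) gives peak 15: d1:15  d2:13  d3:6  d4:0  d5:0.
Shift I→2, J→4.
Schedule F@1, G@1, H@1, I@2, J@4: d1:8  d2:8  d3:8  d4:5  d5:5 — peak 8.

8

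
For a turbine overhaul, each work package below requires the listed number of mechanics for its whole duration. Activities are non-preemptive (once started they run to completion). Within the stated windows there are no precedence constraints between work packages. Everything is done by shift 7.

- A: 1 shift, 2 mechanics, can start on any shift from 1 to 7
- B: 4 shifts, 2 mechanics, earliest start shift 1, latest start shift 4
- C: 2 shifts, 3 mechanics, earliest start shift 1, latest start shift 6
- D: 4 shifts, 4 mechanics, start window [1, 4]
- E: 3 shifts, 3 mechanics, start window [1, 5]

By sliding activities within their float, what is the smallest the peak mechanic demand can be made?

Early-start (A@1, B@1, C@1, D@1, E@1) gives peak 14: s1:14  s2:12  s3:9  s4:6  s5:0  s6:0  s7:0.
Shift B→2, C→6, E→5.
Schedule A@1, B@2, C@6, D@1, E@5: s1:6  s2:6  s3:6  s4:6  s5:5  s6:6  s7:6 — peak 6.
Total mechanic-shifts = 41 over 7 shifts ⇒ peak ≥ ⌈41/7⌉ = 6, so 6 is optimal.

6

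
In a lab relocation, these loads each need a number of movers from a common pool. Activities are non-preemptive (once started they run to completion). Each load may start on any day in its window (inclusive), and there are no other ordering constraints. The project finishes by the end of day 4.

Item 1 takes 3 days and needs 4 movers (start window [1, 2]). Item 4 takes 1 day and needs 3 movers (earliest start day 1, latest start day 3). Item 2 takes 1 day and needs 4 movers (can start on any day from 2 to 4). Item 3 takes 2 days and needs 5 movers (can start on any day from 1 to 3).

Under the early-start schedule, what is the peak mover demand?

Early-start schedule: Item 1@1, Item 4@1, Item 2@2, Item 3@1.
Load per day: day 1: 12, day 2: 13, day 3: 4, day 4: 0.
Peak is 13.

13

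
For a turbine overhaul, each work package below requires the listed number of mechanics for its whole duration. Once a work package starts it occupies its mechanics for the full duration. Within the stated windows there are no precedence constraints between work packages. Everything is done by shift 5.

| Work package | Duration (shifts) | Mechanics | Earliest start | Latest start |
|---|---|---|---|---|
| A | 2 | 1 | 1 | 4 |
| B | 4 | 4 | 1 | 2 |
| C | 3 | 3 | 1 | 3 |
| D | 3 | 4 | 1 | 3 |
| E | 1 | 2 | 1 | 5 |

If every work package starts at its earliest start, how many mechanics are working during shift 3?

11

At early start, shift 3 has: B, C, D.
Demand: 4 + 3 + 4 = 11.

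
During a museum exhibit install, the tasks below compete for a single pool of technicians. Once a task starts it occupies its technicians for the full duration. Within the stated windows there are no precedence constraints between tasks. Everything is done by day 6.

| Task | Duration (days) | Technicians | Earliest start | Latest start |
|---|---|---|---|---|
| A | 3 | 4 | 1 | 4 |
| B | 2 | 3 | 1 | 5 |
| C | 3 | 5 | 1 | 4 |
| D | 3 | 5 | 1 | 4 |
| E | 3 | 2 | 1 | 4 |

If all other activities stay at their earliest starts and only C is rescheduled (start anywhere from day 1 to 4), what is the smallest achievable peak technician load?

14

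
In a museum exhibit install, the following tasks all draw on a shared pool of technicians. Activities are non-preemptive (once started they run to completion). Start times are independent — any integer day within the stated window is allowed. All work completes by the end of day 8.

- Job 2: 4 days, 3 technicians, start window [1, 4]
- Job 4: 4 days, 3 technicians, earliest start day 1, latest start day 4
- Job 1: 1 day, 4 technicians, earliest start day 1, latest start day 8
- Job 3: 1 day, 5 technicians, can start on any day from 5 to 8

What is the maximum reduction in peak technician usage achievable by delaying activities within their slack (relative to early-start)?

Early-start peak: d1:10  d2:6  d3:6  d4:6  d5:5  d6:0  d7:0  d8:0 ⇒ 10.
Leveled (Job 2@1, Job 4@1, Job 1@5, Job 3@6): d1:6  d2:6  d3:6  d4:6  d5:4  d6:5  d7:0  d8:0 ⇒ 6.
Reduction 10 − 6 = 4.

4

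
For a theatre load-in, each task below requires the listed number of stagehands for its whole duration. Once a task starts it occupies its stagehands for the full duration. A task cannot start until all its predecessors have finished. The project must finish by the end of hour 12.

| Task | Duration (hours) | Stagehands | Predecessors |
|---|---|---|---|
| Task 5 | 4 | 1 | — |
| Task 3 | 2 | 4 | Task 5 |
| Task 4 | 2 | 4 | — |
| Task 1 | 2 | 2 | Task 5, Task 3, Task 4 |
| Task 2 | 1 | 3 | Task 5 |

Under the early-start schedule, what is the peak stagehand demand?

Early-start schedule: Task 5@1, Task 3@5, Task 4@1, Task 1@7, Task 2@5.
Load per hour: hour 1: 5, hour 2: 5, hour 3: 1, hour 4: 1, hour 5: 7, hour 6: 4, hour 7: 2, hour 8: 2, hour 9: 0, hour 10: 0, hour 11: 0, hour 12: 0.
Peak is 7.

7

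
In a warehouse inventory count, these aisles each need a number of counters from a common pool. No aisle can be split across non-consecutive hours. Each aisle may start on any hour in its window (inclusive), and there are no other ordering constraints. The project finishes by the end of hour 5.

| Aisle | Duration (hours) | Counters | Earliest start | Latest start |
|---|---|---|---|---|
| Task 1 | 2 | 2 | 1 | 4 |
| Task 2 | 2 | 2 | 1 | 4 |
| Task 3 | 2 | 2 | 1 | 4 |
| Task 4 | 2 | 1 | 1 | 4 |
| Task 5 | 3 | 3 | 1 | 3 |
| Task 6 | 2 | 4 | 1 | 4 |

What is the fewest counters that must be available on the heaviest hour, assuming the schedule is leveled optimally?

Early-start (Task 1@1, Task 2@1, Task 3@1, Task 4@1, Task 5@1, Task 6@1) gives peak 14: h1:14  h2:14  h3:3  h4:0  h5:0.
Shift Task 5→3, Task 6→3.
Schedule Task 1@1, Task 2@1, Task 3@1, Task 4@1, Task 5@3, Task 6@3: h1:7  h2:7  h3:7  h4:7  h5:3 — peak 7.
Total counter-hours = 31 over 5 hours ⇒ peak ≥ ⌈31/5⌉ = 7, so 7 is optimal.

7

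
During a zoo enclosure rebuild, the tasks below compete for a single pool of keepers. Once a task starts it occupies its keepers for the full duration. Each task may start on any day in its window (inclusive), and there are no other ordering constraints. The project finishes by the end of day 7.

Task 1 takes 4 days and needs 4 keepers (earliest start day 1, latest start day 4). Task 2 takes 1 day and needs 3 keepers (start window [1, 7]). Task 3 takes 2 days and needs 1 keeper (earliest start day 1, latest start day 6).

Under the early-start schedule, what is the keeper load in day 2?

5

At early start, day 2 has: Task 1, Task 3.
Demand: 4 + 1 = 5.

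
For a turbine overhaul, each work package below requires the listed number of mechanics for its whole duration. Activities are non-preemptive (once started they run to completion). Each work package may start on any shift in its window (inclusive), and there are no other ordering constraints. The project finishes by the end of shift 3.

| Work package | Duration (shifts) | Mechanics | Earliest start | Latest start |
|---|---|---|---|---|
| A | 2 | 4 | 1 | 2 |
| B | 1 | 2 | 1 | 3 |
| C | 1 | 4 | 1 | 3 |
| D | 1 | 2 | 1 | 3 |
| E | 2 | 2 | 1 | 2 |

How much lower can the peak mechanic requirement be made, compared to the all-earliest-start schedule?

Early-start peak: s1:14  s2:6  s3:0 ⇒ 14.
Leveled (A@1, B@1, C@3, D@1, E@2): s1:8  s2:6  s3:6 ⇒ 8.
Reduction 14 − 8 = 6.

6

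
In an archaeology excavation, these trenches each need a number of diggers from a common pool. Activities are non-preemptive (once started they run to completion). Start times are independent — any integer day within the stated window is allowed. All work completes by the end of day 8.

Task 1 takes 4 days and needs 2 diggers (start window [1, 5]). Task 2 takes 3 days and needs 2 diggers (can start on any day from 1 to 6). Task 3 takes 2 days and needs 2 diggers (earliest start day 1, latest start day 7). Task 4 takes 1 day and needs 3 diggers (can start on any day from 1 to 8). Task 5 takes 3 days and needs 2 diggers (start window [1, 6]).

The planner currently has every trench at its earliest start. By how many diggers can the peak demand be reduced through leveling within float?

Early-start peak: d1:11  d2:8  d3:6  d4:2  d5:0  d6:0  d7:0  d8:0 ⇒ 11.
Leveled (Task 1@1, Task 2@1, Task 3@4, Task 4@8, Task 5@5): d1:4  d2:4  d3:4  d4:4  d5:4  d6:2  d7:2  d8:3 ⇒ 4.
Reduction 11 − 4 = 7.

7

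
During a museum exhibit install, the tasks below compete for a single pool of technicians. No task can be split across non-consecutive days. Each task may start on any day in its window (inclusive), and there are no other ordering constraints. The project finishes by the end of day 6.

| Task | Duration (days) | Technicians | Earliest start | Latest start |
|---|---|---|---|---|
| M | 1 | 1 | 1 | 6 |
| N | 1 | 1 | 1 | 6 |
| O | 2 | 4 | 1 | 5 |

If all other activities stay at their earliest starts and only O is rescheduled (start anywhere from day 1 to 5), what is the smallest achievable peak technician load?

O@1: d1:6  d2:4  d3:0  d4:0  d5:0  d6:0 → peak 6
O@2: d1:2  d2:4  d3:4  d4:0  d5:0  d6:0 → peak 4
O@3: d1:2  d2:0  d3:4  d4:4  d5:0  d6:0 → peak 4
O@4: d1:2  d2:0  d3:0  d4:4  d5:4  d6:0 → peak 4
O@5: d1:2  d2:0  d3:0  d4:0  d5:4  d6:4 → peak 4
Best is O@2, peak 4.

4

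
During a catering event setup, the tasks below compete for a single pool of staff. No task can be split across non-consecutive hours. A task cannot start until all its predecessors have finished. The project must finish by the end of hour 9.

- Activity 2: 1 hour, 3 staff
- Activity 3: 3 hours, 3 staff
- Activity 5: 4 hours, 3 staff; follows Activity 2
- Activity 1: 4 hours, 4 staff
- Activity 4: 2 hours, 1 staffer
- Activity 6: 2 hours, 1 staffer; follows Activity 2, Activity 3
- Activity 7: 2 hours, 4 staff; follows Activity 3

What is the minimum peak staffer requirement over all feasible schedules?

7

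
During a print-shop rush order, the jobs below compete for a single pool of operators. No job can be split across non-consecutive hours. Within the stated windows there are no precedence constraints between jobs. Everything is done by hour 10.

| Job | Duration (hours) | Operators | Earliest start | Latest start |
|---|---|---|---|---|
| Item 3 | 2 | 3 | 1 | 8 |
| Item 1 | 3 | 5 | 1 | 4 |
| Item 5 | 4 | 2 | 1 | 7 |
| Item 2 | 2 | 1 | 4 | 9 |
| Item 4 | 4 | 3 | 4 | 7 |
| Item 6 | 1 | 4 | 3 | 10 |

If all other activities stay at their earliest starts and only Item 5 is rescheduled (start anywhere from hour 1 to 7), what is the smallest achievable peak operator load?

9

Item 5@1: h1:10  h2:10  h3:11  h4:6  h5:4  h6:3  h7:3  h8:0  h9:0  h10:0 → peak 11
Item 5@2: h1:8  h2:10  h3:11  h4:6  h5:6  h6:3  h7:3  h8:0  h9:0  h10:0 → peak 11
Item 5@3: h1:8  h2:8  h3:11  h4:6  h5:6  h6:5  h7:3  h8:0  h9:0  h10:0 → peak 11
Item 5@4: h1:8  h2:8  h3:9  h4:6  h5:6  h6:5  h7:5  h8:0  h9:0  h10:0 → peak 9
Item 5@5: h1:8  h2:8  h3:9  h4:4  h5:6  h6:5  h7:5  h8:2  h9:0  h10:0 → peak 9
Item 5@6: h1:8  h2:8  h3:9  h4:4  h5:4  h6:5  h7:5  h8:2  h9:2  h10:0 → peak 9
Item 5@7: h1:8  h2:8  h3:9  h4:4  h5:4  h6:3  h7:5  h8:2  h9:2  h10:2 → peak 9
Best is Item 5@4, peak 9.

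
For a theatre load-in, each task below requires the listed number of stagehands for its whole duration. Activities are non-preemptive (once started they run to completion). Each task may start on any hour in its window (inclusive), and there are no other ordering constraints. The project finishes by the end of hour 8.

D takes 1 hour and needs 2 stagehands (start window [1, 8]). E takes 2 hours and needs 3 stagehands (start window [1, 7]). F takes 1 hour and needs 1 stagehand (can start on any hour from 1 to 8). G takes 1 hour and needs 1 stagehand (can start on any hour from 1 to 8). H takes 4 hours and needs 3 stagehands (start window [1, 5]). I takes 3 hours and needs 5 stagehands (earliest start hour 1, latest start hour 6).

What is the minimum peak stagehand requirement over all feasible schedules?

6

Early-start (D@1, E@1, F@1, G@1, H@1, I@1) gives peak 15: h1:15  h2:11  h3:8  h4:3  h5:0  h6:0  h7:0  h8:0.
Shift G→3, H→2, I→6.
Schedule D@1, E@1, F@1, G@3, H@2, I@6: h1:6  h2:6  h3:4  h4:3  h5:3  h6:5  h7:5  h8:5 — peak 6.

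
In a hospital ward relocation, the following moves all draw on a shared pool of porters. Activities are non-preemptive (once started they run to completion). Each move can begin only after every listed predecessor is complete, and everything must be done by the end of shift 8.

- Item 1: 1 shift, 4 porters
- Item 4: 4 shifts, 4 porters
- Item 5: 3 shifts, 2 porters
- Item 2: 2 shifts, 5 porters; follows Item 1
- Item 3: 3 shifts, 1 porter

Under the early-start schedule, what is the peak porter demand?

12

Early-start schedule: Item 1@1, Item 4@1, Item 5@1, Item 2@2, Item 3@1.
Load per shift: shift 1: 11, shift 2: 12, shift 3: 12, shift 4: 4, shift 5: 0, shift 6: 0, shift 7: 0, shift 8: 0.
Peak is 12.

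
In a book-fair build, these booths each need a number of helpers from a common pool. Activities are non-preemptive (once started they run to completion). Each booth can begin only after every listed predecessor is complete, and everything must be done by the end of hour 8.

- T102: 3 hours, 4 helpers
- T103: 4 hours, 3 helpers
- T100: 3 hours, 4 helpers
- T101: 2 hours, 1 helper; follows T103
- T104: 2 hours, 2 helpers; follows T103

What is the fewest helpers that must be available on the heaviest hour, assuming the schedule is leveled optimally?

7

Early-start (T102@1, T103@1, T100@1, T101@5, T104@5) gives peak 11: h1:11  h2:11  h3:11  h4:3  h5:3  h6:3  h7:0  h8:0.
Shift T100→4.
Schedule T102@1, T103@1, T100@4, T101@5, T104@5: h1:7  h2:7  h3:7  h4:7  h5:7  h6:7  h7:0  h8:0 — peak 7.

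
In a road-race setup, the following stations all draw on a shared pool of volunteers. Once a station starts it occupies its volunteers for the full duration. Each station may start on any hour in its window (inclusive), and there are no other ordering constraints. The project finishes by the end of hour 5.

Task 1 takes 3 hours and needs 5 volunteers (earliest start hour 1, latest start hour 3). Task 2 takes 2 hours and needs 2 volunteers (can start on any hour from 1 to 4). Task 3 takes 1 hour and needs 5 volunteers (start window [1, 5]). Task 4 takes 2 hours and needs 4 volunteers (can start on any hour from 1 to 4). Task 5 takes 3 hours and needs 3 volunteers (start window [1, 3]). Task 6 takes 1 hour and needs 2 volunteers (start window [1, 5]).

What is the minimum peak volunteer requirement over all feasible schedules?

Early-start (Task 1@1, Task 2@1, Task 3@1, Task 4@1, Task 5@1, Task 6@1) gives peak 21: h1:21  h2:14  h3:8  h4:0  h5:0.
Shift Task 3→4, Task 4→4, Task 6→3.
Schedule Task 1@1, Task 2@1, Task 3@4, Task 4@4, Task 5@1, Task 6@3: h1:10  h2:10  h3:10  h4:9  h5:4 — peak 10.

10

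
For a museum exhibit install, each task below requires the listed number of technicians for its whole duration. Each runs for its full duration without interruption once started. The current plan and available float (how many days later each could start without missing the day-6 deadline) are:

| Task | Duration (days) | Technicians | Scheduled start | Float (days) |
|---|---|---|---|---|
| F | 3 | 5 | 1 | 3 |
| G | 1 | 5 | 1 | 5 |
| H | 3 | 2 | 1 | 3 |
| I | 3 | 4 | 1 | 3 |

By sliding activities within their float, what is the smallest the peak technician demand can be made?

9

Early-start (F@1, G@1, H@1, I@1) gives peak 16: d1:16  d2:11  d3:11  d4:0  d5:0  d6:0.
Shift G→4, I→4.
Schedule F@1, G@4, H@1, I@4: d1:7  d2:7  d3:7  d4:9  d5:4  d6:4 — peak 9.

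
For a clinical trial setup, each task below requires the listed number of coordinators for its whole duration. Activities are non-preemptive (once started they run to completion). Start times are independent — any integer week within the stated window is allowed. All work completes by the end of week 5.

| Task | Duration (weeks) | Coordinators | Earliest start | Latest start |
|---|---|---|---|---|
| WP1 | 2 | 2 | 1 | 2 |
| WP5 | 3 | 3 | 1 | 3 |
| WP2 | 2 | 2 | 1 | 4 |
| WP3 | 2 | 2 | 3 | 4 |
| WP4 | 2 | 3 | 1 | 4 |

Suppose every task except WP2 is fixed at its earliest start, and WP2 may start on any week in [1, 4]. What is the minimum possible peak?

WP2@1: w1:10  w2:10  w3:5  w4:2  w5:0 → peak 10
WP2@2: w1:8  w2:10  w3:7  w4:2  w5:0 → peak 10
WP2@3: w1:8  w2:8  w3:7  w4:4  w5:0 → peak 8
WP2@4: w1:8  w2:8  w3:5  w4:4  w5:2 → peak 8
Best is WP2@3, peak 8.

8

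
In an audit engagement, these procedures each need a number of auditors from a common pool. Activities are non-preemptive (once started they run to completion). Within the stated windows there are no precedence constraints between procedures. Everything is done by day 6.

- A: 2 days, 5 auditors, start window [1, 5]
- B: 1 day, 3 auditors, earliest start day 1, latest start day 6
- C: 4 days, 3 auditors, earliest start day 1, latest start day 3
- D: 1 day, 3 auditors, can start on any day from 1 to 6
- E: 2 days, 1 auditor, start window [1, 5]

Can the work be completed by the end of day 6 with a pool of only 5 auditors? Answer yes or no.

The minimum achievable peak is 6; 5 < 6, so no feasible schedule stays within the cap.

no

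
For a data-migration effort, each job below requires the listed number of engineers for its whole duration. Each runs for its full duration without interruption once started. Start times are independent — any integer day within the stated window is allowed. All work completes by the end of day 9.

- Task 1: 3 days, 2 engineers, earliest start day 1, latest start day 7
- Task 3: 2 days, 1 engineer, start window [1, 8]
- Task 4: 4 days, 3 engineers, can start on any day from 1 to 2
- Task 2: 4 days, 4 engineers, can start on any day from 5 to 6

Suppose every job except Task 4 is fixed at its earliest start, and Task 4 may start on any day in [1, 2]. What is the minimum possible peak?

Task 4@1: d1:6  d2:6  d3:5  d4:3  d5:4  d6:4  d7:4  d8:4  d9:0 → peak 6
Task 4@2: d1:3  d2:6  d3:5  d4:3  d5:7  d6:4  d7:4  d8:4  d9:0 → peak 7
Best is Task 4@1, peak 6.

6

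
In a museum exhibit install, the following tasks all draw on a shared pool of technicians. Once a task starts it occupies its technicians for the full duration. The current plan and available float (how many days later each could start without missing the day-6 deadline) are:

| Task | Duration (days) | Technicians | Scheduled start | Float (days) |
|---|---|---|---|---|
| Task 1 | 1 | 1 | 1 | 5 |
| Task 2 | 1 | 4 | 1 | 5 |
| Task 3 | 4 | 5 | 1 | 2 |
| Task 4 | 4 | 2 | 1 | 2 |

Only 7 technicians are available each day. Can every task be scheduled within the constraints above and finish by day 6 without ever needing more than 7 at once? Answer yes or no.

yes

Schedule Task 1@1, Task 2@1, Task 3@2, Task 4@1: d1:7  d2:7  d3:7  d4:7  d5:5  d6:0 — peak 7 ≤ 7.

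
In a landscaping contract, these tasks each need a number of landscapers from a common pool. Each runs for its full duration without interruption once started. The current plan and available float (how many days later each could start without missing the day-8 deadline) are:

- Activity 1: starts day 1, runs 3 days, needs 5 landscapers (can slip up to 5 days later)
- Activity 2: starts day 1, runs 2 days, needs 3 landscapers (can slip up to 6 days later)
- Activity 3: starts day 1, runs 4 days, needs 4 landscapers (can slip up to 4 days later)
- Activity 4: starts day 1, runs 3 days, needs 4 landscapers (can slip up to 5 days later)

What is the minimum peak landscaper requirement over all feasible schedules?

8

Early-start (Activity 1@1, Activity 2@1, Activity 3@1, Activity 4@1) gives peak 16: d1:16  d2:16  d3:13  d4:4  d5:0  d6:0  d7:0  d8:0.
Shift Activity 3→4, Activity 4→4.
Schedule Activity 1@1, Activity 2@1, Activity 3@4, Activity 4@4: d1:8  d2:8  d3:5  d4:8  d5:8  d6:8  d7:4  d8:0 — peak 8.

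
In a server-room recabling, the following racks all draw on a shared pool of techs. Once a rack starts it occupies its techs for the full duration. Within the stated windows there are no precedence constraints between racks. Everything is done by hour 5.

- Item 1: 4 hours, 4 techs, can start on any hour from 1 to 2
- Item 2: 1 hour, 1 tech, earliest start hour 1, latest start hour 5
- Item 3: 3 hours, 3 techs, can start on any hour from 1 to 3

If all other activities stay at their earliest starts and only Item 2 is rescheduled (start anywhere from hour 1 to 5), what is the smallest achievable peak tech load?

7

Item 2@1: h1:8  h2:7  h3:7  h4:4  h5:0 → peak 8
Item 2@2: h1:7  h2:8  h3:7  h4:4  h5:0 → peak 8
Item 2@3: h1:7  h2:7  h3:8  h4:4  h5:0 → peak 8
Item 2@4: h1:7  h2:7  h3:7  h4:5  h5:0 → peak 7
Item 2@5: h1:7  h2:7  h3:7  h4:4  h5:1 → peak 7
Best is Item 2@4, peak 7.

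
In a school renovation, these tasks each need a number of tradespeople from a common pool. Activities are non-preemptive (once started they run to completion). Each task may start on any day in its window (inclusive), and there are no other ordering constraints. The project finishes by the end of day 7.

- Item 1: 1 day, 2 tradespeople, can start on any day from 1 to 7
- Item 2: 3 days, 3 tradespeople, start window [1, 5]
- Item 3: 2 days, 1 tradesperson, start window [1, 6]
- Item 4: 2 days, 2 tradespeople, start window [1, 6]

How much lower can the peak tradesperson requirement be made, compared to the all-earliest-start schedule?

5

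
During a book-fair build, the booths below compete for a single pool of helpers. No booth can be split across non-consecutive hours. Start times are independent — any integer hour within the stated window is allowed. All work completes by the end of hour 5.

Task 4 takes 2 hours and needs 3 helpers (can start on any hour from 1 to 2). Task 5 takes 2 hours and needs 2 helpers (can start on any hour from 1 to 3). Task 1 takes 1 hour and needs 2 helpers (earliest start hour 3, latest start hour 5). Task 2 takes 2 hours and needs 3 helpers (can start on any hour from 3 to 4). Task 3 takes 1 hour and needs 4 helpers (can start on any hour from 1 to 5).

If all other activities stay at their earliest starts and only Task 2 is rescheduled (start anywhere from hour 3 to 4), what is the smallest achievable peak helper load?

Task 2@3: h1:9  h2:5  h3:5  h4:3  h5:0 → peak 9
Task 2@4: h1:9  h2:5  h3:2  h4:3  h5:3 → peak 9
Best is Task 2@3, peak 9.

9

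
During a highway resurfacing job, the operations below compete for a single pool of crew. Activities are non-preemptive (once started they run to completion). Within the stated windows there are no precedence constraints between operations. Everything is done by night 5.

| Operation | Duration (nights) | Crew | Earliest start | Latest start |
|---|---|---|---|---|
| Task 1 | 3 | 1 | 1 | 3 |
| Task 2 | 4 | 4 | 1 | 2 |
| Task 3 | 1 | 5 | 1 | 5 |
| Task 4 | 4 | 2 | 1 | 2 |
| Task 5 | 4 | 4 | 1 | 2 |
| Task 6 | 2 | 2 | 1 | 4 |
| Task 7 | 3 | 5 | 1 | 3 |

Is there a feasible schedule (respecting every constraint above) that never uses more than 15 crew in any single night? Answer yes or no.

no

The minimum achievable peak is 16; 15 < 16, so no feasible schedule stays within the cap.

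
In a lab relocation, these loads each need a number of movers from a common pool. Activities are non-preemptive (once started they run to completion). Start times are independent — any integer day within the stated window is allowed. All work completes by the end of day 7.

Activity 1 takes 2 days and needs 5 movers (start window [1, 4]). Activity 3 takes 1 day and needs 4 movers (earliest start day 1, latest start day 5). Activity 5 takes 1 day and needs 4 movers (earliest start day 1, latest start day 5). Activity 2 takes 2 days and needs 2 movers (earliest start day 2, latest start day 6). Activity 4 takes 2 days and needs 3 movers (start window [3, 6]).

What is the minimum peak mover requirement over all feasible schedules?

5

Early-start (Activity 1@1, Activity 3@1, Activity 5@1, Activity 2@2, Activity 4@3) gives peak 13: d1:13  d2:7  d3:5  d4:3  d5:0  d6:0  d7:0.
Shift Activity 3→3, Activity 5→4, Activity 2→5, Activity 4→5.
Schedule Activity 1@1, Activity 3@3, Activity 5@4, Activity 2@5, Activity 4@5: d1:5  d2:5  d3:4  d4:4  d5:5  d6:5  d7:0 — peak 5.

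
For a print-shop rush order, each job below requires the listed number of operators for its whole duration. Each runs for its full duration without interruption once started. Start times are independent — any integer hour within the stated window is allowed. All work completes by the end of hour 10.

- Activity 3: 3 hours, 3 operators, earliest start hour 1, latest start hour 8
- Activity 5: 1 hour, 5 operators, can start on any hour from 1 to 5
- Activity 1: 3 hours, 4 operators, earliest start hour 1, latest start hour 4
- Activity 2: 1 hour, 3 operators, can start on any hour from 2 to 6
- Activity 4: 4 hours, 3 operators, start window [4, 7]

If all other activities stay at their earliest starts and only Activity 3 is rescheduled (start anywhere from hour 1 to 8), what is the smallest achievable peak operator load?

Activity 3@1: h1:12  h2:10  h3:7  h4:3  h5:3  h6:3  h7:3  h8:0  h9:0  h10:0 → peak 12
Activity 3@2: h1:9  h2:10  h3:7  h4:6  h5:3  h6:3  h7:3  h8:0  h9:0  h10:0 → peak 10
Activity 3@3: h1:9  h2:7  h3:7  h4:6  h5:6  h6:3  h7:3  h8:0  h9:0  h10:0 → peak 9
Activity 3@4: h1:9  h2:7  h3:4  h4:6  h5:6  h6:6  h7:3  h8:0  h9:0  h10:0 → peak 9
Activity 3@5: h1:9  h2:7  h3:4  h4:3  h5:6  h6:6  h7:6  h8:0  h9:0  h10:0 → peak 9
Activity 3@6: h1:9  h2:7  h3:4  h4:3  h5:3  h6:6  h7:6  h8:3  h9:0  h10:0 → peak 9
Activity 3@7: h1:9  h2:7  h3:4  h4:3  h5:3  h6:3  h7:6  h8:3  h9:3  h10:0 → peak 9
Activity 3@8: h1:9  h2:7  h3:4  h4:3  h5:3  h6:3  h7:3  h8:3  h9:3  h10:3 → peak 9
Best is Activity 3@3, peak 9.

9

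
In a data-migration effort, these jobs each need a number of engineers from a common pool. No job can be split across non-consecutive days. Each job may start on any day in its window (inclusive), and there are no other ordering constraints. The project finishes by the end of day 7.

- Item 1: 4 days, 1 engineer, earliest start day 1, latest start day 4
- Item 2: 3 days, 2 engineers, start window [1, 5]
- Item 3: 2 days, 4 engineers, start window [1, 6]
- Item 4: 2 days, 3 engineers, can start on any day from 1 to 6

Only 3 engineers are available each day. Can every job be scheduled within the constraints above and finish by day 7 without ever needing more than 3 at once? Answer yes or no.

Total engineer-days = 24; over 7 days the average is 24/7 > 3, so some day must exceed 3.

no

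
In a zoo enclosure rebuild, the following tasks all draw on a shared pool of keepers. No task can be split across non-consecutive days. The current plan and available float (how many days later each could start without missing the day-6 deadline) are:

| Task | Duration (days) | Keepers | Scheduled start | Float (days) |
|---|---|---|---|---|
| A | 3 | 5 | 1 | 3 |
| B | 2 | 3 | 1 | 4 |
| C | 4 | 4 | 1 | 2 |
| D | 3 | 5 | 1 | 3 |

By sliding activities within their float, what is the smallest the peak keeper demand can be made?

9

Early-start (A@1, B@1, C@1, D@1) gives peak 17: d1:17  d2:17  d3:14  d4:4  d5:0  d6:0.
Shift C→3, D→4.
Schedule A@1, B@1, C@3, D@4: d1:8  d2:8  d3:9  d4:9  d5:9  d6:9 — peak 9.
Total keeper-days = 52 over 6 days ⇒ peak ≥ ⌈52/6⌉ = 9, so 9 is optimal.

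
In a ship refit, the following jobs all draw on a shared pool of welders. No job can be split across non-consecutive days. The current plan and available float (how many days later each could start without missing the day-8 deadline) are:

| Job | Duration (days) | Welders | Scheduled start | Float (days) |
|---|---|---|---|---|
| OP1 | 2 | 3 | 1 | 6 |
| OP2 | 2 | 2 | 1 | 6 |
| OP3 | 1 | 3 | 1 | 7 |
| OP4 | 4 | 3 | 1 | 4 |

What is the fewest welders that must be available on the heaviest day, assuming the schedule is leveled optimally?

5

Early-start (OP1@1, OP2@1, OP3@1, OP4@1) gives peak 11: d1:11  d2:8  d3:3  d4:3  d5:0  d6:0  d7:0  d8:0.
Shift OP3→3, OP4→4.
Schedule OP1@1, OP2@1, OP3@3, OP4@4: d1:5  d2:5  d3:3  d4:3  d5:3  d6:3  d7:3  d8:0 — peak 5.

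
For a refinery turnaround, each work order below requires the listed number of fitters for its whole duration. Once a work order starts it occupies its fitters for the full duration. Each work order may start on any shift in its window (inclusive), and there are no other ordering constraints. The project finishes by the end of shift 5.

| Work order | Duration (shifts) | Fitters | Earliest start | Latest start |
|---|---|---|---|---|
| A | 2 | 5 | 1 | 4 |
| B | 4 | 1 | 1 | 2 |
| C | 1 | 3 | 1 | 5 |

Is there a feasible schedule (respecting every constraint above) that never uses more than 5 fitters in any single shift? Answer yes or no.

The minimum achievable peak is 6; 5 < 6, so no feasible schedule stays within the cap.

no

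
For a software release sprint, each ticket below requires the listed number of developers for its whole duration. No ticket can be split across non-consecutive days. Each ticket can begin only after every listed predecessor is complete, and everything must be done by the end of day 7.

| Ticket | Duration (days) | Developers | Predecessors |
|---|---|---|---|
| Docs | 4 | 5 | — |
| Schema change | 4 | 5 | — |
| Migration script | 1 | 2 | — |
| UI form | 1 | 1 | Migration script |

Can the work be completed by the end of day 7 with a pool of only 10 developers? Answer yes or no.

Schedule Docs@1, Schema change@1, Migration script@5, UI form@6: d1:10  d2:10  d3:10  d4:10  d5:2  d6:1  d7:0 — peak 10 ≤ 10.

yes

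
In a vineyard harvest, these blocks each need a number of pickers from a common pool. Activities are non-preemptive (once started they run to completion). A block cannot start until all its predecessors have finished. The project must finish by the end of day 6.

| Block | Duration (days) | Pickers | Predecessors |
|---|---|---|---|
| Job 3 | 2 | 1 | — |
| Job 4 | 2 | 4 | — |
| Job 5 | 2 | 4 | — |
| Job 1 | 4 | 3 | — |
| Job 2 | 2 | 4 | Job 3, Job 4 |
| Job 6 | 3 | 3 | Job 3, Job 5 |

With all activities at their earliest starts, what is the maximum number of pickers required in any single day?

12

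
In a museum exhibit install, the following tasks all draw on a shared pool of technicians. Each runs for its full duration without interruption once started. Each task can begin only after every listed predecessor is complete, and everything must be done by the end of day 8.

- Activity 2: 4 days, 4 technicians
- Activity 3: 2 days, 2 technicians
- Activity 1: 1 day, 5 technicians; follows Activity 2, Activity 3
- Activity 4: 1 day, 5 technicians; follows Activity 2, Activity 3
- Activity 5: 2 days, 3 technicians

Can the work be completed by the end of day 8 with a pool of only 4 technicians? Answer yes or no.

Total technician-days = 36; over 8 days the average is 36/8 > 4, so some day must exceed 4.

no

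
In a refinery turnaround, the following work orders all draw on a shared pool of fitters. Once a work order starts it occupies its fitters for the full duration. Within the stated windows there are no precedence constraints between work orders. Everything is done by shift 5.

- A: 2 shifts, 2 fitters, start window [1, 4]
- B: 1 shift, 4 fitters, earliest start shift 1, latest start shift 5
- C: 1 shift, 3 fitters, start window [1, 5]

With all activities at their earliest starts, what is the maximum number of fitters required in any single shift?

9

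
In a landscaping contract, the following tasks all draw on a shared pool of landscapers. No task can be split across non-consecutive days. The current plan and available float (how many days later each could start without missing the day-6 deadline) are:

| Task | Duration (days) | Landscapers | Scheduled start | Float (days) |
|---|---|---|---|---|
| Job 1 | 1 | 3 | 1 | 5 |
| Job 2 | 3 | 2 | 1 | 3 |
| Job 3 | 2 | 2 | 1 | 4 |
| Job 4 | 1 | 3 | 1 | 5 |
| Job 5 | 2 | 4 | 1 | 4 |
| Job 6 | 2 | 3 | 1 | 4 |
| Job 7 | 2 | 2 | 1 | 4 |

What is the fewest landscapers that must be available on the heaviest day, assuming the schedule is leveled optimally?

Early-start (Job 1@1, Job 2@1, Job 3@1, Job 4@1, Job 5@1, Job 6@1, Job 7@1) gives peak 19: d1:19  d2:13  d3:2  d4:0  d5:0  d6:0.
Shift Job 2→3, Job 3→3, Job 4→2, Job 5→5, Job 7→3.
Schedule Job 1@1, Job 2@3, Job 3@3, Job 4@2, Job 5@5, Job 6@1, Job 7@3: d1:6  d2:6  d3:6  d4:6  d5:6  d6:4 — peak 6.
Total landscaper-days = 34 over 6 days ⇒ peak ≥ ⌈34/6⌉ = 6, so 6 is optimal.

6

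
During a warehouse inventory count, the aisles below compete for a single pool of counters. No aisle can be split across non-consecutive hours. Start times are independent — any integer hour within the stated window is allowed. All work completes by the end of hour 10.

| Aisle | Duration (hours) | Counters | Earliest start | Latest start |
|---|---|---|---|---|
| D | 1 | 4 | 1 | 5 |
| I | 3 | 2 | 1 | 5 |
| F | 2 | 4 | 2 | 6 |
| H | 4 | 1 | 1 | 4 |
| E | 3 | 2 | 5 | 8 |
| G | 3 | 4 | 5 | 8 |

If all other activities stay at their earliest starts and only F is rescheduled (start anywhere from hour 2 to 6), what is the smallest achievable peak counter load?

F@2: h1:7  h2:7  h3:7  h4:1  h5:6  h6:6  h7:6  h8:0  h9:0  h10:0 → peak 7
F@3: h1:7  h2:3  h3:7  h4:5  h5:6  h6:6  h7:6  h8:0  h9:0  h10:0 → peak 7
F@4: h1:7  h2:3  h3:3  h4:5  h5:10  h6:6  h7:6  h8:0  h9:0  h10:0 → peak 10
F@5: h1:7  h2:3  h3:3  h4:1  h5:10  h6:10  h7:6  h8:0  h9:0  h10:0 → peak 10
F@6: h1:7  h2:3  h3:3  h4:1  h5:6  h6:10  h7:10  h8:0  h9:0  h10:0 → peak 10
Best is F@2, peak 7.

7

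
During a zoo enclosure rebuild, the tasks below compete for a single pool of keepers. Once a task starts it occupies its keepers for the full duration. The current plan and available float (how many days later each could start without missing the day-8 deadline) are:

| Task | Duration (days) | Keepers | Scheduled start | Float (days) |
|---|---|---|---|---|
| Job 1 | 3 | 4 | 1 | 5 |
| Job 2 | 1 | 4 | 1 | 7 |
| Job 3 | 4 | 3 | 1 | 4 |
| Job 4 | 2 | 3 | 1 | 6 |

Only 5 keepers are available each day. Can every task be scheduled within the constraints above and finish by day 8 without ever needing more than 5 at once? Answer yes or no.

The minimum achievable peak is 6; 5 < 6, so no feasible schedule stays within the cap.

no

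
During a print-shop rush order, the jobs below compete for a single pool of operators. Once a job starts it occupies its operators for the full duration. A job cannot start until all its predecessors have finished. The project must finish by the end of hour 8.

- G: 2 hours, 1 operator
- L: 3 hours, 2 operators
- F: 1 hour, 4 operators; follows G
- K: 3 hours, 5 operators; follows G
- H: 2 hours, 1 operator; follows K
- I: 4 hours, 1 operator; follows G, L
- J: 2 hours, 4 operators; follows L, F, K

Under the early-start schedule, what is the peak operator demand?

Early-start schedule: G@1, L@1, F@3, K@3, H@6, I@4, J@6.
Load per hour: hour 1: 3, hour 2: 3, hour 3: 11, hour 4: 6, hour 5: 6, hour 6: 6, hour 7: 6, hour 8: 0.
Peak is 11.

11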